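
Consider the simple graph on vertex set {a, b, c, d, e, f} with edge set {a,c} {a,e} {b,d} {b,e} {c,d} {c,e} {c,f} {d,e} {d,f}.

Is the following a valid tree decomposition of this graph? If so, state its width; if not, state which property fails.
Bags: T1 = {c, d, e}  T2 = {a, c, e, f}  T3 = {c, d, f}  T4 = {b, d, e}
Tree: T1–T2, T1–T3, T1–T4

A tree decomposition must satisfy three properties: every vertex lies in some bag; for every edge, both endpoints lie together in some bag; and for every vertex, the bags containing it form a connected subtree. Here bags containing vertex f are not connected in the tree, so the decomposition is invalid.

No — bags containing vertex f are not connected in the tree.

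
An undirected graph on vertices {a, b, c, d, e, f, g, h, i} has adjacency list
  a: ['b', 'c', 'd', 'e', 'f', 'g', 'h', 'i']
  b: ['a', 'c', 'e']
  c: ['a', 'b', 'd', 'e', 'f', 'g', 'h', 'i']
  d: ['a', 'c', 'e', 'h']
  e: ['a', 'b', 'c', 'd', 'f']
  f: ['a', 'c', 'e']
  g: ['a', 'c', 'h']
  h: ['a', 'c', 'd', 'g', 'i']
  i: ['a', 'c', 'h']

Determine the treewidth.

3

A width-3 tree decomposition is:
Bags: B1 = {a, c, d, h}  B2 = {a, c, d, e}  B3 = {a, b, c, e}  B4 = {a, c, h, i}  B5 = {a, c, g, h}  B6 = {a, c, e, f}
Tree: B1–B2, B2–B3, B1–B4, B4–B5, B2–B6
The largest bag has 4 vertices, giving width 3; this decomposition certifies tw(G) ≤ 3. For the lower bound, the 4 vertices {a, c, d, e} are pairwise adjacent, and any tree decomposition puts a clique entirely inside one bag — forcing width ≥ 3. Therefore the treewidth is 3.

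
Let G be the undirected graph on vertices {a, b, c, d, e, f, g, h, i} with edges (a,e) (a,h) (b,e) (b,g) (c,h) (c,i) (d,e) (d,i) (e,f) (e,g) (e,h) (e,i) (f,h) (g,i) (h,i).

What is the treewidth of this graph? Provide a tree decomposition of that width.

Every bag has size at most 3, so the width is 3 − 1 = 2 and tw(G) ≤ 2. On the other hand G contains the 3-clique {d, e, i}. A clique must lie in a single bag of any decomposition, so no decomposition can have width below 2. Hence tw(G) = 2 exactly.

Treewidth 2.
Bags: B1 = {e, f, h}  B2 = {e, h, i}  B3 = {c, h, i}  B4 = {a, e, h}  B5 = {d, e, i}  B6 = {e, g, i}  B7 = {b, e, g}
Tree: B1–B2, B2–B3, B1–B4, B2–B5, B2–B6, B6–B7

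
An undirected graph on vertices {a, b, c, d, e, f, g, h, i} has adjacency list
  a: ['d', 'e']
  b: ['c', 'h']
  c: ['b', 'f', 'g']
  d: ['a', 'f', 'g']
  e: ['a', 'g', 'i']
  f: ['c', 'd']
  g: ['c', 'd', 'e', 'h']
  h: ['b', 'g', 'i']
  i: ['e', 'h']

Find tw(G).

A width-3 tree decomposition is:
Bags: B1 = {b, c, h, i}  B2 = {c, g, h, i}  B3 = {c, e, g, i}  B4 = {c, e, f, g}  B5 = {d, e, f, g}  B6 = {a, d, e, f}
Tree: B1–B2, B2–B3, B3–B4, B4–B5, B5–B6
The largest bag has 4 vertices, giving width 3; this decomposition certifies tw(G) ≤ 3. For the lower bound: the 4 vertex sets {b,h,i}, {c}, {g}, {a,d,e,f} are disjoint, each induces a connected subgraph, and every pair is joined by at least one edge of G. Contracting each set to a single vertex therefore yields K_{4} as a minor, and since treewidth is minor-monotone, tw(G) ≥ tw(K_{4}) = 3. Combining the bounds, tw(G) = 3.

3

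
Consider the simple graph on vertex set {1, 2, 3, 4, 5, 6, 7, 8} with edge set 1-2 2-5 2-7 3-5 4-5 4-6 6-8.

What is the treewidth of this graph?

1

A width-1 tree decomposition is:
Bags: B1 = {2, 5}  B2 = {2, 7}  B3 = {1, 2}  B4 = {4, 5}  B5 = {4, 6}  B6 = {3, 5}  B7 = {6, 8}
Tree: B1–B2, B1–B3, B1–B4, B4–B5, B4–B6, B5–B7
Every bag has size at most 2, so the width is 2 − 1 = 1 and tw(G) ≤ 1. G has an edge, so its treewidth is at least 1. Hence tw(G) = 1 exactly.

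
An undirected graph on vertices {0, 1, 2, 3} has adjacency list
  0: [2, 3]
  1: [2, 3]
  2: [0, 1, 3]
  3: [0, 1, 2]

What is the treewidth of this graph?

A width-2 tree decomposition is:
Bags: B1 = {1, 2, 3}  B2 = {0, 2, 3}
Tree: B1–B2
Each bag holds 3 vertices, so the decomposition has width 2, which upper-bounds the treewidth. For the lower bound, the 3 vertices {0, 2, 3} are pairwise adjacent, and any tree decomposition puts a clique entirely inside one bag — forcing width ≥ 2. Combining the bounds, tw(G) = 2.

2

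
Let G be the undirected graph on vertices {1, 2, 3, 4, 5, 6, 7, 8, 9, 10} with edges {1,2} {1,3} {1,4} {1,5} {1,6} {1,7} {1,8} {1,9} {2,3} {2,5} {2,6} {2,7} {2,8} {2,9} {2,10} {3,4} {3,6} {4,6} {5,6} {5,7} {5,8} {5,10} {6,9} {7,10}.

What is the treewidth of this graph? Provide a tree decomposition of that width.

Treewidth 3.
One such decomposition:
Bags: B1 = {1, 2, 5, 8}  B2 = {1, 2, 5, 6}  B3 = {1, 2, 3, 6}  B4 = {1, 3, 4, 6}  B5 = {1, 2, 5, 7}  B6 = {2, 5, 7, 10}  B7 = {1, 2, 6, 9}
Tree: B1–B2, B2–B3, B3–B4, B1–B5, B5–B6, B3–B7

The largest bag has 4 vertices, giving width 3; this decomposition certifies tw(G) ≤ 3. On the other hand G contains the 4-clique {1, 2, 6, 9}. A clique must lie in a single bag of any decomposition, so no decomposition can have width below 3. Combining the bounds, tw(G) = 3.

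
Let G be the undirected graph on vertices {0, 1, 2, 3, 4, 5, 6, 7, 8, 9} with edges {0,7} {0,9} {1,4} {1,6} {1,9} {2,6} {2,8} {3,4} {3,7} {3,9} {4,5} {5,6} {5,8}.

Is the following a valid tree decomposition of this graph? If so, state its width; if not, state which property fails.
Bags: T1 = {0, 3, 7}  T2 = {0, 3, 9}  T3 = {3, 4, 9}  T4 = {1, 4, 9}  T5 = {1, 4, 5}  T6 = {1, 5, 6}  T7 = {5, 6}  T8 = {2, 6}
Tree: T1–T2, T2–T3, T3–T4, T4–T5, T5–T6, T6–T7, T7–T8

No — vertex 8 appears in no bag.

A tree decomposition must satisfy three properties: every vertex lies in some bag; for every edge, both endpoints lie together in some bag; and for every vertex, the bags containing it form a connected subtree. Here vertex 8 appears in no bag, so the decomposition is invalid.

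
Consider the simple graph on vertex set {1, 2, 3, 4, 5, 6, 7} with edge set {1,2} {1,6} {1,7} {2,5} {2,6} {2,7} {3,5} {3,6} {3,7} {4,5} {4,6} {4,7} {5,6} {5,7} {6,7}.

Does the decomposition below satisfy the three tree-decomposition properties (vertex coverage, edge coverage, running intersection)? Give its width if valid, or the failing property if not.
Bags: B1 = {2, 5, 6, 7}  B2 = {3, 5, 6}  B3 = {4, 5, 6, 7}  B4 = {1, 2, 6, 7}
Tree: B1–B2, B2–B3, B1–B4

No — edge (7,3) lies in no bag.

A tree decomposition must satisfy three properties: every vertex lies in some bag; for every edge, both endpoints lie together in some bag; and for every vertex, the bags containing it form a connected subtree. Here edge (7,3) lies in no bag, so the decomposition is invalid.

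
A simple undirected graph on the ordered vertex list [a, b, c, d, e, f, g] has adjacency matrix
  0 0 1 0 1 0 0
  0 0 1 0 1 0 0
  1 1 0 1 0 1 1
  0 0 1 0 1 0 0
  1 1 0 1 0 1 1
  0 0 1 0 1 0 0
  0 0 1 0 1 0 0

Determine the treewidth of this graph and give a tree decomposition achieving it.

Treewidth 2.
One optimal decomposition is:
Bags: B1 = {c, d, e}  B2 = {a, c, e}  B3 = {c, e, f}  B4 = {c, e, g}  B5 = {b, c, e}
Tree: B1–B2, B2–B3, B3–B4, B4–B5

Every bag has size at most 3, so the width is 3 − 1 = 2 and tw(G) ≤ 2. For the lower bound, G contains the cycle c–d–e–a–c, so G is not a forest; only forests have treewidth ≤ 1, hence tw(G) ≥ 2. Hence tw(G) = 2 exactly.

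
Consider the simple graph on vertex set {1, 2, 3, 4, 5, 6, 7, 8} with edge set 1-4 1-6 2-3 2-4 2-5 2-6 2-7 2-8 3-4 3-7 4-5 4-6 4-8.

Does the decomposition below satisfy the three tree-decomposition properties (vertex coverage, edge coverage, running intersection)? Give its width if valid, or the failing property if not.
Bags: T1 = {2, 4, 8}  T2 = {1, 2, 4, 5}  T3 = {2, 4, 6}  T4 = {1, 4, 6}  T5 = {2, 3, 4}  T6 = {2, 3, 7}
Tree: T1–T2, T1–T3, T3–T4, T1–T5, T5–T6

No — bags containing vertex 1 are not connected in the tree.

A tree decomposition must satisfy three properties: every vertex lies in some bag; for every edge, both endpoints lie together in some bag; and for every vertex, the bags containing it form a connected subtree. Here bags containing vertex 1 are not connected in the tree, so the decomposition is invalid.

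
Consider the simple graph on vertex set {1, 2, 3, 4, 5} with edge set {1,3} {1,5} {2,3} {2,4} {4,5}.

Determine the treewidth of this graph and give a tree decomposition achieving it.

Treewidth 2.
One such decomposition:
Bags: B1 = {2, 4, 5}  B2 = {2, 3, 5}  B3 = {1, 3, 5}
Tree: B1–B2, B2–B3

Every bag has size at most 3, so the width is 3 − 1 = 2 and tw(G) ≤ 2. The edges 5–4–2–3–1–5 form a cycle, so G is not a tree and its treewidth is at least 2. Combining the bounds, tw(G) = 2.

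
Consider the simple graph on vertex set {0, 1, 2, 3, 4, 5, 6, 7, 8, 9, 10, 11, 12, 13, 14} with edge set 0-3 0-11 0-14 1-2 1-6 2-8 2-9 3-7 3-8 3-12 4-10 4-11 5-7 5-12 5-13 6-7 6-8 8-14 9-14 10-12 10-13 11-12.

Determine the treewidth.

A width-3 tree decomposition is:
Bags: B1 = {4, 10, 11, 13}  B2 = {10, 11, 12, 13}  B3 = {5, 11, 12, 13}  B4 = {0, 5, 11, 12}  B5 = {0, 3, 5, 12}  B6 = {0, 3, 5, 7}  B7 = {0, 3, 7, 14}  B8 = {3, 7, 8, 14}  B9 = {6, 7, 8, 14}  B10 = {6, 8, 9, 14}  B11 = {2, 6, 8, 9}  B12 = {1, 2, 6, 9}
Tree: B1–B2, B2–B3, B3–B4, B4–B5, B5–B6, B6–B7, B7–B8, B8–B9, B9–B10, B10–B11, B11–B12
Each bag holds 4 vertices, so the decomposition has width 3, which upper-bounds the treewidth. For the lower bound: the 4 vertex sets {4,10,13}, {11}, {12}, {0,3,5,7} are disjoint, each induces a connected subgraph, and every pair is joined by at least one edge of G. Contracting each set to a single vertex therefore yields K_{4} as a minor, and since treewidth is minor-monotone, tw(G) ≥ tw(K_{4}) = 3. The upper and lower bounds meet at 3, so that is the treewidth.

3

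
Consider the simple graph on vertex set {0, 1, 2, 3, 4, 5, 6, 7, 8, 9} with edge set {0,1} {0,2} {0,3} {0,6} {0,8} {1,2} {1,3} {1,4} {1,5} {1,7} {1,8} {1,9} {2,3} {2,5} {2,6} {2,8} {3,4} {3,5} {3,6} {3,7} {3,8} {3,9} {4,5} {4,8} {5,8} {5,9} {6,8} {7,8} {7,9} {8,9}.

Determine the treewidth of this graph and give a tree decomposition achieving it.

Treewidth 4.
Bags: B1 = {1, 2, 3, 5, 8}  B2 = {1, 3, 5, 8, 9}  B3 = {0, 1, 2, 3, 8}  B4 = {1, 3, 7, 8, 9}  B5 = {1, 3, 4, 5, 8}  B6 = {0, 2, 3, 6, 8}
Tree: B1–B2, B1–B3, B2–B4, B2–B5, B3–B6

The largest bag has 5 vertices, giving width 4; this decomposition certifies tw(G) ≤ 4. Conversely, {0, 1, 2, 3, 8} is a clique of size 5, and the vertices of any clique must share a bag in every tree decomposition; so some bag has ≥ 5 vertices and tw(G) ≥ 4. Hence tw(G) = 4 exactly.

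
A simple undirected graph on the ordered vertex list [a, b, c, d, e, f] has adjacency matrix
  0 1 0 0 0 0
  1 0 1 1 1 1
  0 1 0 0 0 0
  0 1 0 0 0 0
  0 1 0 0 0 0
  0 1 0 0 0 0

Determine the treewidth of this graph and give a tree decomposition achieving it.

Treewidth 1.
One optimal decomposition is:
Bags: B1 = {a, b}  B2 = {b, d}  B3 = {b, c}  B4 = {b, e}  B5 = {b, f}
Tree: B1–B2, B2–B3, B1–B4, B3–B5

The largest bag has 2 vertices, giving width 1; this decomposition certifies tw(G) ≤ 1. Since G has at least one edge (e.g. a–b), it is not an edgeless graph, so tw(G) ≥ 1. Combining the bounds, tw(G) = 1.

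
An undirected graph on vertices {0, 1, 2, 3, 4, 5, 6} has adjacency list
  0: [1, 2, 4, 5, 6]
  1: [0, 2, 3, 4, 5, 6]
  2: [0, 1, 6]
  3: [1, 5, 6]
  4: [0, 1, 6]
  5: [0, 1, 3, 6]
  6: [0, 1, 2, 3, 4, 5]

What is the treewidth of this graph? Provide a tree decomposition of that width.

The largest bag has 4 vertices, giving width 3; this decomposition certifies tw(G) ≤ 3. On the other hand G contains the 4-clique {0, 1, 2, 6}. A clique must lie in a single bag of any decomposition, so no decomposition can have width below 3. Hence tw(G) = 3 exactly.

Treewidth 3.
Bags: B1 = {0, 1, 5, 6}  B2 = {1, 3, 5, 6}  B3 = {0, 1, 4, 6}  B4 = {0, 1, 2, 6}
Tree: B1–B2, B1–B3, B3–B4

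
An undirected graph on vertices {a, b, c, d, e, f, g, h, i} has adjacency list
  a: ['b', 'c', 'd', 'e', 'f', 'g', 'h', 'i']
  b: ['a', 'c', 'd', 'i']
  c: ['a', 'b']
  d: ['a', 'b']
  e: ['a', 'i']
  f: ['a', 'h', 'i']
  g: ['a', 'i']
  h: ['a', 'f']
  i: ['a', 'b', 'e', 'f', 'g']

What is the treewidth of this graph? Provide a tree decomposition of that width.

Treewidth 2.
Bags: B1 = {a, b, i}  B2 = {a, b, d}  B3 = {a, f, i}  B4 = {a, g, i}  B5 = {a, f, h}  B6 = {a, e, i}  B7 = {a, b, c}
Tree: B1–B2, B1–B3, B3–B4, B3–B5, B4–B6, B2–B7

Each bag holds 3 vertices, so the decomposition has width 2, which upper-bounds the treewidth. On the other hand G contains the 3-clique {a, b, d}. A clique must lie in a single bag of any decomposition, so no decomposition can have width below 2. The upper and lower bounds meet at 2, so that is the treewidth.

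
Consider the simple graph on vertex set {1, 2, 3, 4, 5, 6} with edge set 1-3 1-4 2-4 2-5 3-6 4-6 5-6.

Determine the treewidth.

A width-2 tree decomposition is:
Bags: B1 = {1, 3, 6}  B2 = {1, 4, 6}  B3 = {4, 5, 6}  B4 = {2, 4, 5}
Tree: B1–B2, B2–B3, B3–B4
Every bag has size at most 3, so the width is 3 − 1 = 2 and tw(G) ≤ 2. The edges 3–1–4–6–3 form a cycle, so G is not a tree and its treewidth is at least 2. Hence tw(G) = 2 exactly.

2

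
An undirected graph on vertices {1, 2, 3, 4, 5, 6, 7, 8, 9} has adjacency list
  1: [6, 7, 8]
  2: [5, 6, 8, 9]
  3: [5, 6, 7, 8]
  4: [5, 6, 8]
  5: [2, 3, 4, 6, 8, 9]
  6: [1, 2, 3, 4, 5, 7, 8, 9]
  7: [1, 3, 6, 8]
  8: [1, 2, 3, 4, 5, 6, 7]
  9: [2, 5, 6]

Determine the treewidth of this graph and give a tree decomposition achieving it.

The largest bag has 4 vertices, giving width 3; this decomposition certifies tw(G) ≤ 3. On the other hand G contains the 4-clique {1, 6, 7, 8}. A clique must lie in a single bag of any decomposition, so no decomposition can have width below 3. The upper and lower bounds meet at 3, so that is the treewidth.

Treewidth 3.
One such decomposition:
Bags: B1 = {3, 5, 6, 8}  B2 = {4, 5, 6, 8}  B3 = {2, 5, 6, 8}  B4 = {3, 6, 7, 8}  B5 = {1, 6, 7, 8}  B6 = {2, 5, 6, 9}
Tree: B1–B2, B2–B3, B1–B4, B4–B5, B3–B6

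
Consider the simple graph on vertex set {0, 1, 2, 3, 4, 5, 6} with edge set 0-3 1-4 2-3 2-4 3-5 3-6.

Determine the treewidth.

1

A width-1 tree decomposition is:
Bags: B1 = {2, 4}  B2 = {2, 3}  B3 = {3, 6}  B4 = {3, 5}  B5 = {1, 4}  B6 = {0, 3}
Tree: B1–B2, B2–B3, B3–B4, B1–B5, B3–B6
Every bag has size at most 2, so the width is 2 − 1 = 1 and tw(G) ≤ 1. Any graph with an edge has treewidth ≥ 1, and G has the edge 4–2. Therefore the treewidth is 1.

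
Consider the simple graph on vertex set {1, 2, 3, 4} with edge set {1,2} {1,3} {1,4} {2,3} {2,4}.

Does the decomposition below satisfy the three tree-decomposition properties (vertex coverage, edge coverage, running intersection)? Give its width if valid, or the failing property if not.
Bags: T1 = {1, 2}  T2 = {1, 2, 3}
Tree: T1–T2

No — vertex 4 appears in no bag.

A tree decomposition must satisfy three properties: every vertex lies in some bag; for every edge, both endpoints lie together in some bag; and for every vertex, the bags containing it form a connected subtree. Here vertex 4 appears in no bag, so the decomposition is invalid.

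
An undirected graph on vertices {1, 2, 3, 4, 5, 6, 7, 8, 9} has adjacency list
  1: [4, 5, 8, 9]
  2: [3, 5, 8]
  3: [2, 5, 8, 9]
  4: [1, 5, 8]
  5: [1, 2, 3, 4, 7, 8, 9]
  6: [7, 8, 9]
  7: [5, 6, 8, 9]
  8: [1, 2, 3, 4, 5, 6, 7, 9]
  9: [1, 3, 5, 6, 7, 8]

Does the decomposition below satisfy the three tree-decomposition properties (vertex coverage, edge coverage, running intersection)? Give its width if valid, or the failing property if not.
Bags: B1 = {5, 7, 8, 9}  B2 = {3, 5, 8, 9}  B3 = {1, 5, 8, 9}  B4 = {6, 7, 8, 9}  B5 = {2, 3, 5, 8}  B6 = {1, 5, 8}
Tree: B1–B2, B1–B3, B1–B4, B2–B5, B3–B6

No — vertex 4 appears in no bag.

A tree decomposition must satisfy three properties: every vertex lies in some bag; for every edge, both endpoints lie together in some bag; and for every vertex, the bags containing it form a connected subtree. Here vertex 4 appears in no bag, so the decomposition is invalid.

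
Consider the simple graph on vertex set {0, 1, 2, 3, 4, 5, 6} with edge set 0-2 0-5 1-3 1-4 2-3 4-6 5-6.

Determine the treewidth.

A width-2 tree decomposition is:
Bags: B1 = {4, 5, 6}  B2 = {1, 4, 5}  B3 = {1, 3, 5}  B4 = {2, 3, 5}  B5 = {0, 2, 5}
Tree: B1–B2, B2–B3, B3–B4, B4–B5
Every bag has size at most 3, so the width is 3 − 1 = 2 and tw(G) ≤ 2. Since 5–6–4–1–3–2–0–5 is a cycle in G, G is not acyclic. Forests are exactly the graphs of treewidth ≤ 1, so tw(G) ≥ 2. Combining the bounds, tw(G) = 2.

2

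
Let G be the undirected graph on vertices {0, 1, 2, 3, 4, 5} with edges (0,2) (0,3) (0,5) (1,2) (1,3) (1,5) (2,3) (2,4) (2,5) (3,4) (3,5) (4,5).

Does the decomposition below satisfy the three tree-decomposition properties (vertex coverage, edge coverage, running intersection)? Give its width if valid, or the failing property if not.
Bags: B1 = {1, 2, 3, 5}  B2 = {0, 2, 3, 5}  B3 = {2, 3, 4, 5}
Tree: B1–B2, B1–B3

Checking the three conditions: (i) the bags cover all of {0, 1, 2, 3, 4, 5}; (ii) for each edge, some bag contains both endpoints; (iii) the bags containing any fixed vertex form a subtree. All hold, so the decomposition is valid with width 4 − 1 = 3.

Yes; width 3.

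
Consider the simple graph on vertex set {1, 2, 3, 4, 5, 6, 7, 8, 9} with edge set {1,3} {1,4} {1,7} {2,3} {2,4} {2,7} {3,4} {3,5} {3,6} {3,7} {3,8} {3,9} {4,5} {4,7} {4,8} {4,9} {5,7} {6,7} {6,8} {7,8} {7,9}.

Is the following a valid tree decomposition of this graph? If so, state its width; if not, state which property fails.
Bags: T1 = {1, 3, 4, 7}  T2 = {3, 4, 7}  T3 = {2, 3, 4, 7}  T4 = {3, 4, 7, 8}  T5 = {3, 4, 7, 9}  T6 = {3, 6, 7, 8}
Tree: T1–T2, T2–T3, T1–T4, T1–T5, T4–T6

A tree decomposition must satisfy three properties: every vertex lies in some bag; for every edge, both endpoints lie together in some bag; and for every vertex, the bags containing it form a connected subtree. Here vertex 5 appears in no bag, so the decomposition is invalid.

No — vertex 5 appears in no bag.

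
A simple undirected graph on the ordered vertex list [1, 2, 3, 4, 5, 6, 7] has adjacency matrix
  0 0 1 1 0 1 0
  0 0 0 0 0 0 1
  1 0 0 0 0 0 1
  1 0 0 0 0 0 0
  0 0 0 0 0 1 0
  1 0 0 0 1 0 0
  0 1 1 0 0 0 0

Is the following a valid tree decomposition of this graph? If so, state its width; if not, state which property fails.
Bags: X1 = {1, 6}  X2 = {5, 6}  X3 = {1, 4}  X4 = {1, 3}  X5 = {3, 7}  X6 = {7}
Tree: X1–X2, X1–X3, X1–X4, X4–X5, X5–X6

No — vertex 2 appears in no bag.

A tree decomposition must satisfy three properties: every vertex lies in some bag; for every edge, both endpoints lie together in some bag; and for every vertex, the bags containing it form a connected subtree. Here vertex 2 appears in no bag, so the decomposition is invalid.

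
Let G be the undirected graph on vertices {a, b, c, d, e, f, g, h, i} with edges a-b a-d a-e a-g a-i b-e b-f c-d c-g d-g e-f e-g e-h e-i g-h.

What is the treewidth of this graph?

2

A width-2 tree decomposition is:
Bags: B1 = {a, e, i}  B2 = {a, e, g}  B3 = {e, g, h}  B4 = {a, b, e}  B5 = {a, d, g}  B6 = {b, e, f}  B7 = {c, d, g}
Tree: B1–B2, B2–B3, B1–B4, B2–B5, B4–B6, B5–B7
Every bag has size at most 3, so the width is 3 − 1 = 2 and tw(G) ≤ 2. Conversely, {c, d, g} is a clique of size 3, and the vertices of any clique must share a bag in every tree decomposition; so some bag has ≥ 3 vertices and tw(G) ≥ 2. Hence tw(G) = 2 exactly.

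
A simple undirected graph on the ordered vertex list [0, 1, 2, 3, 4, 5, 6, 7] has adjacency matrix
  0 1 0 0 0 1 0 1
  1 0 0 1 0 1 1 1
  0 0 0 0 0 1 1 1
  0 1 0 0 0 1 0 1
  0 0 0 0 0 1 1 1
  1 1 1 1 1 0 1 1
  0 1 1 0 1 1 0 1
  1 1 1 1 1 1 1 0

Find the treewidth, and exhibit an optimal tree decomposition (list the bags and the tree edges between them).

Every bag has size at most 4, so the width is 4 − 1 = 3 and tw(G) ≤ 3. Conversely, {0, 1, 5, 7} is a clique of size 4, and the vertices of any clique must share a bag in every tree decomposition; so some bag has ≥ 4 vertices and tw(G) ≥ 3. Combining the bounds, tw(G) = 3.

Treewidth 3.
Bags: B1 = {1, 5, 6, 7}  B2 = {2, 5, 6, 7}  B3 = {4, 5, 6, 7}  B4 = {0, 1, 5, 7}  B5 = {1, 3, 5, 7}
Tree: B1–B2, B1–B3, B1–B4, B4–B5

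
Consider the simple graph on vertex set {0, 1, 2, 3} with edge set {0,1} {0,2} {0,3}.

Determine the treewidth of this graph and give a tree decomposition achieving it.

Treewidth 1.
One optimal decomposition is:
Bags: B1 = {0, 2}  B2 = {0, 3}  B3 = {0, 1}
Tree: B1–B2, B2–B3

The largest bag has 2 vertices, giving width 1; this decomposition certifies tw(G) ≤ 1. Any graph with an edge has treewidth ≥ 1, and G has the edge 2–0. Hence tw(G) = 1 exactly.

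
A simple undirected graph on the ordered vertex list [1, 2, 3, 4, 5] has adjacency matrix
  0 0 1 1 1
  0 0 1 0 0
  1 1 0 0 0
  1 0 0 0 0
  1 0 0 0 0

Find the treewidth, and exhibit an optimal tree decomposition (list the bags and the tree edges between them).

The largest bag has 2 vertices, giving width 1; this decomposition certifies tw(G) ≤ 1. Since G has at least one edge (e.g. 3–1), it is not an edgeless graph, so tw(G) ≥ 1. Therefore the treewidth is 1.

Treewidth 1.
One such decomposition:
Bags: B1 = {1, 3}  B2 = {2, 3}  B3 = {1, 5}  B4 = {1, 4}
Tree: B1–B2, B1–B3, B3–B4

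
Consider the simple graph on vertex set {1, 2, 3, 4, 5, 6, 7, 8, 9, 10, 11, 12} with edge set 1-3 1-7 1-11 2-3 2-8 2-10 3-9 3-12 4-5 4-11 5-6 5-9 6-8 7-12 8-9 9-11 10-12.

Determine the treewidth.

3

A width-3 tree decomposition is:
Bags: B1 = {4, 5, 6, 8}  B2 = {4, 5, 8, 9}  B3 = {4, 8, 9, 11}  B4 = {2, 8, 9, 11}  B5 = {2, 3, 9, 11}  B6 = {1, 2, 3, 11}  B7 = {1, 2, 3, 10}  B8 = {1, 3, 10, 12}  B9 = {1, 7, 10, 12}
Tree: B1–B2, B2–B3, B3–B4, B4–B5, B5–B6, B6–B7, B7–B8, B8–B9
Each bag holds 4 vertices, so the decomposition has width 3, which upper-bounds the treewidth. For the lower bound: the 4 vertex sets {4,5,6}, {8}, {9}, {1,2,3,11} are disjoint, each induces a connected subgraph, and every pair is joined by at least one edge of G. Contracting each set to a single vertex therefore yields K_{4} as a minor, and since treewidth is minor-monotone, tw(G) ≥ tw(K_{4}) = 3. Hence tw(G) = 3 exactly.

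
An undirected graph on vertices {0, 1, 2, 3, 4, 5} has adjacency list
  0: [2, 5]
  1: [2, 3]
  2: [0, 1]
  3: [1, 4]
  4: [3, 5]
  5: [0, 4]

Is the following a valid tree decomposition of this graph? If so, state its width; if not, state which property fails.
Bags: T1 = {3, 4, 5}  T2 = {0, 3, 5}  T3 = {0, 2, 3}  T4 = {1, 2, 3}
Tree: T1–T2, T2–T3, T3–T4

Vertex coverage: the bags together contain {0, 1, 2, 3, 4, 5}, the full vertex set. Edge coverage: each edge of G has both endpoints in at least one bag. Running intersection: for every vertex, the bags containing it form a connected subtree. All three properties hold, so this is a valid tree decomposition of width max|bag| − 1 = 2, and hence tw(G) ≤ 2.

Yes; width 2.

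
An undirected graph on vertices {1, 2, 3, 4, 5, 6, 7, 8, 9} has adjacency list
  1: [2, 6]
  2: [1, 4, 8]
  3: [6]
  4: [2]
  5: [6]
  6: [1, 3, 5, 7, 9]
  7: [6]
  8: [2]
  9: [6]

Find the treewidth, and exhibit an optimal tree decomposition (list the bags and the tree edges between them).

The largest bag has 2 vertices, giving width 1; this decomposition certifies tw(G) ≤ 1. Any graph with an edge has treewidth ≥ 1, and G has the edge 6–1. Combining the bounds, tw(G) = 1.

Treewidth 1.
One such decomposition:
Bags: B1 = {1, 6}  B2 = {1, 2}  B3 = {6, 9}  B4 = {2, 8}  B5 = {6, 7}  B6 = {3, 6}  B7 = {5, 6}  B8 = {2, 4}
Tree: B1–B2, B1–B3, B2–B4, B1–B5, B5–B6, B1–B7, B4–B8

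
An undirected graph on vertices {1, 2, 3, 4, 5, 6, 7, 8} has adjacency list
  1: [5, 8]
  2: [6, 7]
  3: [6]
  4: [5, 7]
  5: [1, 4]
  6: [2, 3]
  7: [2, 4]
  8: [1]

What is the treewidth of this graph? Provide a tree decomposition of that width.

Each bag holds 2 vertices, so the decomposition has width 1, which upper-bounds the treewidth. Since G has at least one edge (e.g. 3–6), it is not an edgeless graph, so tw(G) ≥ 1. Therefore the treewidth is 1.

Treewidth 1.
Bags: B1 = {3, 6}  B2 = {2, 6}  B3 = {2, 7}  B4 = {4, 7}  B5 = {4, 5}  B6 = {1, 5}  B7 = {1, 8}
Tree: B1–B2, B2–B3, B3–B4, B4–B5, B5–B6, B6–B7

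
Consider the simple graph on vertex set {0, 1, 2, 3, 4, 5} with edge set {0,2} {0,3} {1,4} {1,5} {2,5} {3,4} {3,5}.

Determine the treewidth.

A width-2 tree decomposition is:
Bags: B1 = {1, 3, 4}  B2 = {1, 3, 5}  B3 = {0, 3, 5}  B4 = {0, 2, 5}
Tree: B1–B2, B2–B3, B3–B4
Each bag holds 3 vertices, so the decomposition has width 2, which upper-bounds the treewidth. Since 4–1–5–3–4 is a cycle in G, G is not acyclic. Forests are exactly the graphs of treewidth ≤ 1, so tw(G) ≥ 2. Combining the bounds, tw(G) = 2.

2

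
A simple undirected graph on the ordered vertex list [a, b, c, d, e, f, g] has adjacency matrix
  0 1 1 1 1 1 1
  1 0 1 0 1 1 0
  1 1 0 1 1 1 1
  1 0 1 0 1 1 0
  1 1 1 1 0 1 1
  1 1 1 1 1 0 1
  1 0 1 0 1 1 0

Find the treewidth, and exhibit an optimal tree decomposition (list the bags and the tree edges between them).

Each bag holds 5 vertices, so the decomposition has width 4, which upper-bounds the treewidth. For the lower bound, the 5 vertices {a, c, d, e, f} are pairwise adjacent, and any tree decomposition puts a clique entirely inside one bag — forcing width ≥ 4. The upper and lower bounds meet at 4, so that is the treewidth.

Treewidth 4.
Bags: B1 = {a, c, e, f, g}  B2 = {a, b, c, e, f}  B3 = {a, c, d, e, f}
Tree: B1–B2, B2–B3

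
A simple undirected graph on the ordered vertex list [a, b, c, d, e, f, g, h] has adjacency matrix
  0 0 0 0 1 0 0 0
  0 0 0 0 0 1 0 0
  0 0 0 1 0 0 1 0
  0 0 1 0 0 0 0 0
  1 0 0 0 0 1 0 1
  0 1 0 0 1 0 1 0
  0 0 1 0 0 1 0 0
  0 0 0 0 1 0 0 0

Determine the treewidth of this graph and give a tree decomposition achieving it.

Treewidth 1.
One such decomposition:
Bags: B1 = {c, g}  B2 = {f, g}  B3 = {e, f}  B4 = {c, d}  B5 = {e, h}  B6 = {b, f}  B7 = {a, e}
Tree: B1–B2, B2–B3, B1–B4, B3–B5, B2–B6, B5–B7

Every bag has size at most 2, so the width is 2 − 1 = 1 and tw(G) ≤ 1. Since G has at least one edge (e.g. g–c), it is not an edgeless graph, so tw(G) ≥ 1. The upper and lower bounds meet at 1, so that is the treewidth.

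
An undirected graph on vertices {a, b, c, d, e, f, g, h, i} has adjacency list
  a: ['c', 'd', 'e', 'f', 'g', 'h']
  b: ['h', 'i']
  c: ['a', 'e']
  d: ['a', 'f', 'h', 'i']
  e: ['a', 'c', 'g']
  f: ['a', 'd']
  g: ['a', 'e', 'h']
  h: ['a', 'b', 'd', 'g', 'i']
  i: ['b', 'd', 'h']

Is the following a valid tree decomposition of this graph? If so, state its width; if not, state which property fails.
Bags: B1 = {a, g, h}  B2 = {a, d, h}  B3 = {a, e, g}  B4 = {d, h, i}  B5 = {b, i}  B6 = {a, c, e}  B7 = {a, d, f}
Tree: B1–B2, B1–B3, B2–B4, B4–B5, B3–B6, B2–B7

No — edge (h,b) lies in no bag.

A tree decomposition must satisfy three properties: every vertex lies in some bag; for every edge, both endpoints lie together in some bag; and for every vertex, the bags containing it form a connected subtree. Here edge (h,b) lies in no bag, so the decomposition is invalid.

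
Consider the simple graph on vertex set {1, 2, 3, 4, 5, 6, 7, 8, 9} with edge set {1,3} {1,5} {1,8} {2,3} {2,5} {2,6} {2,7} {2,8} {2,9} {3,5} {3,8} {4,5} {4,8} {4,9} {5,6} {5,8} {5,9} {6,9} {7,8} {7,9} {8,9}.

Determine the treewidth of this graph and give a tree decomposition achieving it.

The largest bag has 4 vertices, giving width 3; this decomposition certifies tw(G) ≤ 3. For the lower bound, the 4 vertices {1, 3, 5, 8} are pairwise adjacent, and any tree decomposition puts a clique entirely inside one bag — forcing width ≥ 3. Hence tw(G) = 3 exactly.

Treewidth 3.
Bags: B1 = {2, 5, 8, 9}  B2 = {2, 5, 6, 9}  B3 = {2, 7, 8, 9}  B4 = {2, 3, 5, 8}  B5 = {4, 5, 8, 9}  B6 = {1, 3, 5, 8}
Tree: B1–B2, B1–B3, B1–B4, B1–B5, B4–B6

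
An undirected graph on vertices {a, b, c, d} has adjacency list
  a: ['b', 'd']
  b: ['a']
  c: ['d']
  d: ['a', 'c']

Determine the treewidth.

A width-1 tree decomposition is:
Bags: B1 = {a, d}  B2 = {c, d}  B3 = {a, b}
Tree: B1–B2, B1–B3
The largest bag has 2 vertices, giving width 1; this decomposition certifies tw(G) ≤ 1. Any graph with an edge has treewidth ≥ 1, and G has the edge d–a. Hence tw(G) = 1 exactly.

1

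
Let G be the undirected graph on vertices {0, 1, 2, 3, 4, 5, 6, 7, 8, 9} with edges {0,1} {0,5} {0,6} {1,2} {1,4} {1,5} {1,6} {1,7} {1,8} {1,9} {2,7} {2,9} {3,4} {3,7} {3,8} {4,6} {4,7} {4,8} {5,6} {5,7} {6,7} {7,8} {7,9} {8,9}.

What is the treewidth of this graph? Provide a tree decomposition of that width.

The largest bag has 4 vertices, giving width 3; this decomposition certifies tw(G) ≤ 3. On the other hand G contains the 4-clique {0, 1, 5, 6}. A clique must lie in a single bag of any decomposition, so no decomposition can have width below 3. Hence tw(G) = 3 exactly.

Treewidth 3.
One optimal decomposition is:
Bags: B1 = {1, 4, 6, 7}  B2 = {1, 4, 7, 8}  B3 = {3, 4, 7, 8}  B4 = {1, 7, 8, 9}  B5 = {1, 2, 7, 9}  B6 = {1, 5, 6, 7}  B7 = {0, 1, 5, 6}
Tree: B1–B2, B2–B3, B2–B4, B4–B5, B1–B6, B6–B7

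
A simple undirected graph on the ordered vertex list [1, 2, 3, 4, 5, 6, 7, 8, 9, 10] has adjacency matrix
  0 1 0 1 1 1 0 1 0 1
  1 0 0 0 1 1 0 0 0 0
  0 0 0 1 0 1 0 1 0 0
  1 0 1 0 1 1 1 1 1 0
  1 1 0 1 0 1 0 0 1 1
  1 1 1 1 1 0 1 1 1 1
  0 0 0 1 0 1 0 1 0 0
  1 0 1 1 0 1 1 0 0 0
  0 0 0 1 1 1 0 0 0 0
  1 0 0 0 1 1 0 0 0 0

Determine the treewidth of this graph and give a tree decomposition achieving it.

The largest bag has 4 vertices, giving width 3; this decomposition certifies tw(G) ≤ 3. For the lower bound, the 4 vertices {1, 2, 5, 6} are pairwise adjacent, and any tree decomposition puts a clique entirely inside one bag — forcing width ≥ 3. Therefore the treewidth is 3.

Treewidth 3.
One optimal decomposition is:
Bags: B1 = {1, 4, 5, 6}  B2 = {4, 5, 6, 9}  B3 = {1, 4, 6, 8}  B4 = {1, 5, 6, 10}  B5 = {3, 4, 6, 8}  B6 = {4, 6, 7, 8}  B7 = {1, 2, 5, 6}
Tree: B1–B2, B1–B3, B1–B4, B3–B5, B5–B6, B4–B7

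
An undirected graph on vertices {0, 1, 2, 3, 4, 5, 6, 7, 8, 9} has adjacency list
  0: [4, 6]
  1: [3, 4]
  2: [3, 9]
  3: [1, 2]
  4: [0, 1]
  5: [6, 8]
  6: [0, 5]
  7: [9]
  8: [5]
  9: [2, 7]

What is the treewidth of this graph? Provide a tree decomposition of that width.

Every bag has size at most 2, so the width is 2 − 1 = 1 and tw(G) ≤ 1. Since G has at least one edge (e.g. 7–9), it is not an edgeless graph, so tw(G) ≥ 1. Hence tw(G) = 1 exactly.

Treewidth 1.
One such decomposition:
Bags: B1 = {7, 9}  B2 = {2, 9}  B3 = {2, 3}  B4 = {1, 3}  B5 = {1, 4}  B6 = {0, 4}  B7 = {0, 6}  B8 = {5, 6}  B9 = {5, 8}
Tree: B1–B2, B2–B3, B3–B4, B4–B5, B5–B6, B6–B7, B7–B8, B8–B9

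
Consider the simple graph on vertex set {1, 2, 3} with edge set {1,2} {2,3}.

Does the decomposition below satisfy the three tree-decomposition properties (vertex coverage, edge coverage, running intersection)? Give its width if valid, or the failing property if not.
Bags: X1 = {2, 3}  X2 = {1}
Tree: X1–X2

A tree decomposition must satisfy three properties: every vertex lies in some bag; for every edge, both endpoints lie together in some bag; and for every vertex, the bags containing it form a connected subtree. Here edge (2,1) lies in no bag, so the decomposition is invalid.

No — edge (2,1) lies in no bag.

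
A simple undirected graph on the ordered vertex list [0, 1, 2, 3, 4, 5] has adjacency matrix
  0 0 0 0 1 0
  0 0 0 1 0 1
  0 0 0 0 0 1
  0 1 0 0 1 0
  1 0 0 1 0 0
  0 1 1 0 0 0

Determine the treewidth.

A width-1 tree decomposition is:
Bags: B1 = {1, 3}  B2 = {1, 5}  B3 = {3, 4}  B4 = {2, 5}  B5 = {0, 4}
Tree: B1–B2, B1–B3, B2–B4, B3–B5
Each bag holds 2 vertices, so the decomposition has width 1, which upper-bounds the treewidth. Since G has at least one edge (e.g. 3–1), it is not an edgeless graph, so tw(G) ≥ 1. Therefore the treewidth is 1.

1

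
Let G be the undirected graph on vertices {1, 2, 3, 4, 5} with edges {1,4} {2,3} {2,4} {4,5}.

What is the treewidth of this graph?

A width-1 tree decomposition is:
Bags: B1 = {1, 4}  B2 = {2, 4}  B3 = {2, 3}  B4 = {4, 5}
Tree: B1–B2, B2–B3, B2–B4
Every bag has size at most 2, so the width is 2 − 1 = 1 and tw(G) ≤ 1. Any graph with an edge has treewidth ≥ 1, and G has the edge 1–4. Therefore the treewidth is 1.

1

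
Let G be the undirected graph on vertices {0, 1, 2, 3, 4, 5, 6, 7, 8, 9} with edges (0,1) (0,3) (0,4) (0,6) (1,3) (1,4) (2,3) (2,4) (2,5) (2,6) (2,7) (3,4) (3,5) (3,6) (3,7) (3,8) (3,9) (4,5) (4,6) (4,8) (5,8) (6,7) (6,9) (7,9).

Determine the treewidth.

A width-3 tree decomposition is:
Bags: B1 = {0, 3, 4, 6}  B2 = {2, 3, 4, 6}  B3 = {2, 3, 4, 5}  B4 = {0, 1, 3, 4}  B5 = {2, 3, 6, 7}  B6 = {3, 4, 5, 8}  B7 = {3, 6, 7, 9}
Tree: B1–B2, B2–B3, B1–B4, B2–B5, B3–B6, B5–B7
Each bag holds 4 vertices, so the decomposition has width 3, which upper-bounds the treewidth. For the lower bound, the 4 vertices {3, 6, 7, 9} are pairwise adjacent, and any tree decomposition puts a clique entirely inside one bag — forcing width ≥ 3. Hence tw(G) = 3 exactly.

3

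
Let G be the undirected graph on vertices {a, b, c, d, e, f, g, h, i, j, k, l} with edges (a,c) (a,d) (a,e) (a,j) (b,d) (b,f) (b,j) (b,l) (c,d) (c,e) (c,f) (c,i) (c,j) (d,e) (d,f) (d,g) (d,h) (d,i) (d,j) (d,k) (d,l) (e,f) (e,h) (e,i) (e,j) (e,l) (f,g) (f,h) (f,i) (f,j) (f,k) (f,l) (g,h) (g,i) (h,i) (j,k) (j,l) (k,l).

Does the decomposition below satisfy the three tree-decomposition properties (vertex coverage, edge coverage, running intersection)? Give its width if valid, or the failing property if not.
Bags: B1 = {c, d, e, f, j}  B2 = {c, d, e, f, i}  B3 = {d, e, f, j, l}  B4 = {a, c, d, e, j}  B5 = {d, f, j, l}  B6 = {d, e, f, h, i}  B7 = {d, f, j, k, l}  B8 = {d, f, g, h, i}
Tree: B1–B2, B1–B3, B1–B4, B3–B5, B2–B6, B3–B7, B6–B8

A tree decomposition must satisfy three properties: every vertex lies in some bag; for every edge, both endpoints lie together in some bag; and for every vertex, the bags containing it form a connected subtree. Here vertex b appears in no bag, so the decomposition is invalid.

No — vertex b appears in no bag.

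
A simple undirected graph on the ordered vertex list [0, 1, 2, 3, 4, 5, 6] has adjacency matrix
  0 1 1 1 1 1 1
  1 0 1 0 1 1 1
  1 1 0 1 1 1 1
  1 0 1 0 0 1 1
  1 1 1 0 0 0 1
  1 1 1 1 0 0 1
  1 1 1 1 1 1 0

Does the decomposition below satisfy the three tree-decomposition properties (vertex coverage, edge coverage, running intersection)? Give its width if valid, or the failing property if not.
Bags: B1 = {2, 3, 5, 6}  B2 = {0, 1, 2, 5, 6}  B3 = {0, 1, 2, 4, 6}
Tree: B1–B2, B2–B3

A tree decomposition must satisfy three properties: every vertex lies in some bag; for every edge, both endpoints lie together in some bag; and for every vertex, the bags containing it form a connected subtree. Here edge (0,3) lies in no bag, so the decomposition is invalid.

No — edge (0,3) lies in no bag.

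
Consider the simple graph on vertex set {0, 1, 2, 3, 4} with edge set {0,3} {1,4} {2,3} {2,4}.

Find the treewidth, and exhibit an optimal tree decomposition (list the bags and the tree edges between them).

Treewidth 1.
Bags: B1 = {1, 4}  B2 = {2, 4}  B3 = {2, 3}  B4 = {0, 3}
Tree: B1–B2, B2–B3, B3–B4

Each bag holds 2 vertices, so the decomposition has width 1, which upper-bounds the treewidth. Any graph with an edge has treewidth ≥ 1, and G has the edge 1–4. Hence tw(G) = 1 exactly.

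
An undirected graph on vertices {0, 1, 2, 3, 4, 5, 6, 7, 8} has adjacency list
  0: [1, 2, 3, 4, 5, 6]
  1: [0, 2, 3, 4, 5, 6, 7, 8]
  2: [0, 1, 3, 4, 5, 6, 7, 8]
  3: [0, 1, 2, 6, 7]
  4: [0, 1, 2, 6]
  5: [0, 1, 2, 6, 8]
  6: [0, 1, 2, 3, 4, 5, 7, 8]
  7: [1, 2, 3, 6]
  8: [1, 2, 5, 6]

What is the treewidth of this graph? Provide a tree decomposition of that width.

Treewidth 4.
Bags: B1 = {0, 1, 2, 4, 6}  B2 = {0, 1, 2, 3, 6}  B3 = {0, 1, 2, 5, 6}  B4 = {1, 2, 3, 6, 7}  B5 = {1, 2, 5, 6, 8}
Tree: B1–B2, B1–B3, B2–B4, B3–B5

The largest bag has 5 vertices, giving width 4; this decomposition certifies tw(G) ≤ 4. On the other hand G contains the 5-clique {0, 1, 2, 3, 6}. A clique must lie in a single bag of any decomposition, so no decomposition can have width below 4. Therefore the treewidth is 4.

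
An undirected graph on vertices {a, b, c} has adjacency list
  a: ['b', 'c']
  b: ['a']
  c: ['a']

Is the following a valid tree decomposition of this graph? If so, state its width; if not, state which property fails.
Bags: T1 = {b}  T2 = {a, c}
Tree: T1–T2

No — edge (a,b) lies in no bag.

A tree decomposition must satisfy three properties: every vertex lies in some bag; for every edge, both endpoints lie together in some bag; and for every vertex, the bags containing it form a connected subtree. Here edge (a,b) lies in no bag, so the decomposition is invalid.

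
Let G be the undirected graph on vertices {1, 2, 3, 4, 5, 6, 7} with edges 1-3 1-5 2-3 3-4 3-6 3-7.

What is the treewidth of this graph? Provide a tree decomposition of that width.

Treewidth 1.
One such decomposition:
Bags: B1 = {1, 3}  B2 = {3, 7}  B3 = {2, 3}  B4 = {3, 6}  B5 = {3, 4}  B6 = {1, 5}
Tree: B1–B2, B1–B3, B2–B4, B3–B5, B1–B6

Each bag holds 2 vertices, so the decomposition has width 1, which upper-bounds the treewidth. G has an edge, so its treewidth is at least 1. Combining the bounds, tw(G) = 1.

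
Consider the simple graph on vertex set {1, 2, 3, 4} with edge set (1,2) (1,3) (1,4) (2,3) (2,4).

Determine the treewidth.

A width-2 tree decomposition is:
Bags: B1 = {1, 2, 3}  B2 = {1, 2, 4}
Tree: B1–B2
The largest bag has 3 vertices, giving width 2; this decomposition certifies tw(G) ≤ 2. On the other hand G contains the 3-clique {1, 2, 3}. A clique must lie in a single bag of any decomposition, so no decomposition can have width below 2. Hence tw(G) = 2 exactly.

2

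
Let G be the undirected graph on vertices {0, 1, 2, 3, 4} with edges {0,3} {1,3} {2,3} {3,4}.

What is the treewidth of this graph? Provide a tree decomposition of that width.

Treewidth 1.
One such decomposition:
Bags: B1 = {0, 3}  B2 = {1, 3}  B3 = {3, 4}  B4 = {2, 3}
Tree: B1–B2, B1–B3, B3–B4

The largest bag has 2 vertices, giving width 1; this decomposition certifies tw(G) ≤ 1. G has an edge, so its treewidth is at least 1. Therefore the treewidth is 1.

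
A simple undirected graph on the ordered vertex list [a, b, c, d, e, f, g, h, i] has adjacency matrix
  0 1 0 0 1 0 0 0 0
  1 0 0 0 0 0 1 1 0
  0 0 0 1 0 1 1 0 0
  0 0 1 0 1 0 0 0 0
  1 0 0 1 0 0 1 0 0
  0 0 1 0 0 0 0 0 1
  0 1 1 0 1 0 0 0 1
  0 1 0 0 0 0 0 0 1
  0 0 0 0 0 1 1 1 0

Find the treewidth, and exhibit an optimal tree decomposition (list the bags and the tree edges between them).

Treewidth 3.
Bags: B1 = {c, d, f, i}  B2 = {c, d, g, i}  B3 = {d, e, g, i}  B4 = {e, g, h, i}  B5 = {b, e, g, h}  B6 = {a, b, e, h}
Tree: B1–B2, B2–B3, B3–B4, B4–B5, B5–B6

The largest bag has 4 vertices, giving width 3; this decomposition certifies tw(G) ≤ 3. For the lower bound: the 4 vertex sets {c,d,f}, {i}, {g}, {a,b,e,h} are disjoint, each induces a connected subgraph, and every pair is joined by at least one edge of G. Contracting each set to a single vertex therefore yields K_{4} as a minor, and since treewidth is minor-monotone, tw(G) ≥ tw(K_{4}) = 3. The upper and lower bounds meet at 3, so that is the treewidth.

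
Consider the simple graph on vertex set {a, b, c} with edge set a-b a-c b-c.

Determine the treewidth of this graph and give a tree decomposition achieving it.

Treewidth 2.
Bags: B1 = {a, b, c}
Tree: (single bag)

With just one bag of size 3, the width is 3 − 1 = 2, so tw(G) ≤ 2. On the other hand G contains the 3-clique {a, b, c}. A clique must lie in a single bag of any decomposition, so no decomposition can have width below 2. Combining the bounds, tw(G) = 2.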